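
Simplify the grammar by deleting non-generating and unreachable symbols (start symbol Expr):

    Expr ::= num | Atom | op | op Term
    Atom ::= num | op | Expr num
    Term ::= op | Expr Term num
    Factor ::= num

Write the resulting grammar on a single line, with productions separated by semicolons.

Expr ::= num | Atom | op | op Term; Atom ::= num | op | Expr num; Term ::= op | Expr Term num

Generating nonterminals: {Atom, Expr, Factor, Term}.
Reachable from Expr after that: {Atom, Expr, Term}.
Removed useless symbols: {Factor} and every production mentioning them.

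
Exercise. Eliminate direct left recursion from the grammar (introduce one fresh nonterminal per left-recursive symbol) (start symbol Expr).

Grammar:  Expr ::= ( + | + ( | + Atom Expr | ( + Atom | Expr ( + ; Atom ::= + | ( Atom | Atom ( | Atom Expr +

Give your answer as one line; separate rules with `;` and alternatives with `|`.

Expr, Atom are directly left-recursive.
For Expr: α = {( +}, β = {( +, + (, + Atom Expr, ( + Atom}. Rewrite as Expr → β Expr1 and Expr1 → α Expr1 | ε.
For Atom: α = {(, Expr +}, β = {+, ( Atom}. Rewrite as Atom → β Atom1 and Atom1 → α Atom1 | ε.

Expr ::= ( + Expr1 | + ( Expr1 | + Atom Expr Expr1 | ( + Atom Expr1; Atom ::= + Atom1 | ( Atom Atom1; Expr1 ::= ( + Expr1 | ε; Atom1 ::= ( Atom1 | Expr + Atom1 | ε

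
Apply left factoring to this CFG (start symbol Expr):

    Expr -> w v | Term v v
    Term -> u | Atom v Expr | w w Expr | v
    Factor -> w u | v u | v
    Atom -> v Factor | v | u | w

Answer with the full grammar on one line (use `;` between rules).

Expr -> w v | Term v v; Term -> u | Atom v Expr | w w Expr | v; Factor -> w u | v Factor1; Atom -> u | w | v Atom1; Factor1 -> u | ε; Atom1 -> Factor | ε

Factor has alternatives sharing prefix 'v': factor to Factor → v Factor1 with Factor1 → u | ε.
Atom has alternatives sharing prefix 'v': factor to Atom → v Atom1 with Atom1 → Factor | ε.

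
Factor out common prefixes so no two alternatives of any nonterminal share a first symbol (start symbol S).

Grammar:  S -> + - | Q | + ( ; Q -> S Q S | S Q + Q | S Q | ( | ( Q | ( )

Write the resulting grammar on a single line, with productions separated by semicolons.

S has alternatives sharing prefix '+': factor to S → + S' with S' → - | (.
Q has alternatives sharing prefix 'S Q': factor to Q → S Q Q' with Q' → S | + Q | ε.
Q has alternatives sharing prefix '(': factor to Q → ( Q'' with Q'' → ε | Q | ).

S -> Q | + S'; Q -> S Q Q' | ( Q''; S' -> - | (; Q' -> S | + Q | ε; Q'' -> ε | Q | )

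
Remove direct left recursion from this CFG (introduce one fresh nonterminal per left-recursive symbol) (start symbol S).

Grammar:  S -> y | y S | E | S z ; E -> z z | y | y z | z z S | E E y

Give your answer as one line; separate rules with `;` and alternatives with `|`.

S -> y S' | y S S' | E S'; E -> z z E' | y E' | y z E' | z z S E'; S' -> z S' | ε; E' -> E y E' | ε

S, E are directly left-recursive.
For S: α = {z}, β = {y, y S, E}. Rewrite as S → β S' and S' → α S' | ε.
For E: α = {E y}, β = {z z, y, y z, z z S}. Rewrite as E → β E' and E' → α E' | ε.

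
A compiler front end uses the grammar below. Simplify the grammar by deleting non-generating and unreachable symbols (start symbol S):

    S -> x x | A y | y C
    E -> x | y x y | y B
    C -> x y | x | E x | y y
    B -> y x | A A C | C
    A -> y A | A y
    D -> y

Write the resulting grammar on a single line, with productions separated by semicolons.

Generating nonterminals: {B, C, D, E, S}.
Reachable from S after that: {B, C, E, S}.
Removed useless symbols: {A, D} and every production mentioning them.

S -> x x | y C; E -> x | y x y | y B; C -> x y | x | E x | y y; B -> y x | C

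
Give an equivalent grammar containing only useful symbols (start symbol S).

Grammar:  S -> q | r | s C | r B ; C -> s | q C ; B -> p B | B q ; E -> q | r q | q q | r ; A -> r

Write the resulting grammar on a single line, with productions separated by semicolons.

S -> q | r | s C; C -> s | q C

Generating nonterminals: {A, C, E, S}.
Reachable from S after that: {C, S}.
Removed useless symbols: {A, B, E} and every production mentioning them.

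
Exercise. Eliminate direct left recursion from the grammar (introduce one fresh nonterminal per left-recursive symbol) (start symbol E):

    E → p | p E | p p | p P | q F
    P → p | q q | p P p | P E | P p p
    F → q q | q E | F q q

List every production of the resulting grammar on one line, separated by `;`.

Directly left-recursive nonterminals: P, F.
For P: α = {E, p p}, β = {p, q q, p P p}. Rewrite as P → β P' and P' → α P' | ε.
For F: α = {q q}, β = {q q, q E}. Rewrite as F → β F' and F' → α F' | ε.

E → p | p E | p p | p P | q F; P → p P' | q q P' | p P p P'; F → q q F' | q E F'; P' → E P' | p p P' | ε; F' → q q F' | ε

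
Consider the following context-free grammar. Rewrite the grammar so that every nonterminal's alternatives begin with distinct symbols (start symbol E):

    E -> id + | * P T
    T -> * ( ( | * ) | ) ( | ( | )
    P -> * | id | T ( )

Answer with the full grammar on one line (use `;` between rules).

E -> id + | * P T; T -> ( | * T' | ) T''; P -> * | id | T ( ); T' -> ( ( | ); T'' -> ( | ε

T has alternatives sharing prefix '*': factor to T → * T' with T' → ( ( | ).
T has alternatives sharing prefix ')': factor to T → ) T'' with T'' → ( | ε.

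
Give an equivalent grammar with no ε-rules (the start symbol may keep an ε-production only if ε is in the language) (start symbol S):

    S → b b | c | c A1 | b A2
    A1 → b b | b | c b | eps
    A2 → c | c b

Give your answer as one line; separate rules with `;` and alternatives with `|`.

S → b b | c | c A1 | b A2; A1 → b b | b | c b; A2 → c | c b

Nullable nonterminals: {A1}.
ε ∉ L(G), so no ε-production is kept.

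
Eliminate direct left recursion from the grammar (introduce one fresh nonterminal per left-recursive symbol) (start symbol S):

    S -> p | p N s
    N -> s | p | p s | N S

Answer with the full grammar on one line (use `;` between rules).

Directly left-recursive nonterminal: N.
For N: α = {S}, β = {s, p, p s}. Rewrite as N → β N' and N' → α N' | ε.

S -> p | p N s; N -> s N' | p N' | p s N'; N' -> S N' | ε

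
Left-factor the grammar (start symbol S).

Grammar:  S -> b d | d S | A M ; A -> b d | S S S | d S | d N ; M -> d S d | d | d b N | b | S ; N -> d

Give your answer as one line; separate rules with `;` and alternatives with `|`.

S -> b d | d S | A M; A -> b d | S S S | d A'; M -> b | S | d M'; N -> d; A' -> S | N; M' -> S d | eps | b N

A has alternatives sharing prefix 'd': factor to A → d A' with A' → S | N.
M has alternatives sharing prefix 'd': factor to M → d M' with M' → S d | ε | b N.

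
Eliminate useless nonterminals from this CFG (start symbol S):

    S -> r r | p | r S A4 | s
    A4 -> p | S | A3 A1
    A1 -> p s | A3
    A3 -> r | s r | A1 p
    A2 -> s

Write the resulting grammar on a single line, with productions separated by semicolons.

Generating nonterminals: {A1, A2, A3, A4, S}.
Reachable from S after that: {A1, A3, A4, S}.
Removed useless symbols: {A2} and every production mentioning them.

S -> r r | p | r S A4 | s; A4 -> p | S | A3 A1; A1 -> p s | A3; A3 -> r | s r | A1 p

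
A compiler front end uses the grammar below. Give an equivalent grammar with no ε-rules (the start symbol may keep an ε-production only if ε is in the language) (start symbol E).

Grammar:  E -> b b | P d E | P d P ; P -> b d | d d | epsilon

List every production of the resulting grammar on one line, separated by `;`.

Nullable set = {P}.
ε ∉ L(G), so no ε-production is kept.
Add the nullable-subset variants: E → P d E gives P d E | d E. E → P d P gives P d P | P d | d P | d.

E -> b b | P d E | d E | P d P | P d | d P | d; P -> b d | d d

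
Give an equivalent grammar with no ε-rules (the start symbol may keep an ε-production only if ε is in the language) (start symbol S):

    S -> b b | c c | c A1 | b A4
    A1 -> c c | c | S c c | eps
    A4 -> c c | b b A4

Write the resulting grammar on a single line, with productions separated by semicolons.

Nullable set = {A1}.
ε ∉ L(G), so no ε-production is kept.
Expand every rule over subsets of its nullable positions: S → c A1 gives c A1 | c.

S -> b b | c c | c A1 | c | b A4; A1 -> c c | c | S c c; A4 -> c c | b b A4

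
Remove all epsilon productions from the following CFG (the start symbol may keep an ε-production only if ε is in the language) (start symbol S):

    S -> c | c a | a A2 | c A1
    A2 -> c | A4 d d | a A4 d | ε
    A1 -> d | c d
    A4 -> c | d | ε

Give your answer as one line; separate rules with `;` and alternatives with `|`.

S -> c | c a | a A2 | a | c A1; A2 -> c | A4 d d | d d | a A4 d | a d; A1 -> d | c d; A4 -> c | d

Nullable nonterminals: {A2, A4}.
ε ∉ L(G), so no ε-production is kept.
Add the nullable-subset variants: S → a A2 gives a A2 | a. A2 → A4 d d gives A4 d d | d d. A2 → a A4 d gives a A4 d | a d.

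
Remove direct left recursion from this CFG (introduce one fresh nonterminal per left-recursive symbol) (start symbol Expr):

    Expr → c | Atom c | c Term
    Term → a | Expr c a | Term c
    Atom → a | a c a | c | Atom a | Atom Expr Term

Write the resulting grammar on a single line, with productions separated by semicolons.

Expr → c | Atom c | c Term; Term → a Term1 | Expr c a Term1; Atom → a Atom1 | a c a Atom1 | c Atom1; Term1 → c Term1 | ε; Atom1 → a Atom1 | Expr Term Atom1 | ε

Term, Atom are directly left-recursive.
For Term: α = {c}, β = {a, Expr c a}. Rewrite as Term → β Term1 and Term1 → α Term1 | ε.
For Atom: α = {a, Expr Term}, β = {a, a c a, c}. Rewrite as Atom → β Atom1 and Atom1 → α Atom1 | ε.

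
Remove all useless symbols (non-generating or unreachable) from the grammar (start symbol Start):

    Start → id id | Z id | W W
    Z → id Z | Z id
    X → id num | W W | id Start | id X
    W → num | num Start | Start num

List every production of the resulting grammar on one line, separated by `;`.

Start → id id | W W; W → num | num Start | Start num

Generating nonterminals: {Start, W, X}.
Reachable from Start after that: {Start, W}.
Removed useless symbols: {X, Z} and every production mentioning them.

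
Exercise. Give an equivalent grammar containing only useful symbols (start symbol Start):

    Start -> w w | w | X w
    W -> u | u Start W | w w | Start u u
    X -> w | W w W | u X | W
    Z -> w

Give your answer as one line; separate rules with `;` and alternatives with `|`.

Start -> w w | w | X w; W -> u | u Start W | w w | Start u u; X -> w | W w W | u X | W

Generating nonterminals: {Start, W, X, Z}.
Reachable from Start after that: {Start, W, X}.
Removed useless symbols: {Z} and every production mentioning them.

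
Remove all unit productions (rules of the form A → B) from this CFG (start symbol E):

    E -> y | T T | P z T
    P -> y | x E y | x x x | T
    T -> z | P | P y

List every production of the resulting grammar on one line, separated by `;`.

Unit pairs: P ⇒* {T}; T ⇒* {P}.
For every A with A ⇒* B via unit rules, add B's non-unit alternatives to A; then delete every rule of the form X → Y.

E -> y | T T | P z T; P -> y | x E y | x x x | z | P y; T -> y | x E y | x x x | z | P y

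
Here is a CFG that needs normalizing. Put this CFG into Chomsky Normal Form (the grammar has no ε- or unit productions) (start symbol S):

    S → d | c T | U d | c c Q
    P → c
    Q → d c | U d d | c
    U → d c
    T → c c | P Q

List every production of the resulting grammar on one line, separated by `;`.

S → d | X1 T | U X2 | X1 Y1; P → c; Q → X2 X1 | U Y2 | c; U → X2 X1; T → X1 X1 | P Q; X1 → c; X2 → d; Y1 → X1 Q; Y2 → X2 X2

Introduce a nonterminal for each terminal appearing in a rule of length ≥ 2: X1 → c, X2 → d.
Binarize each right-hand side of length ≥ 3 by chaining fresh nonterminals (Y1, Y2, …): affected rules were S → X1 X1 Q; Q → U X2 X2.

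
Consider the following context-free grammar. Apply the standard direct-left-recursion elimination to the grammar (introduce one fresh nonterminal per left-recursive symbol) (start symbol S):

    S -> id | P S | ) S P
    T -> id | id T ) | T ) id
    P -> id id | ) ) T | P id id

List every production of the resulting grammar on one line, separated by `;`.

Directly left-recursive nonterminals: T, P.
For T: α = {) id}, β = {id, id T )}. Rewrite as T → β T' and T' → α T' | ε.
For P: α = {id id}, β = {id id, ) ) T}. Rewrite as P → β P' and P' → α P' | ε.

S -> id | P S | ) S P; T -> id T' | id T ) T'; P -> id id P' | ) ) T P'; T' -> ) id T' | ε; P' -> id id P' | ε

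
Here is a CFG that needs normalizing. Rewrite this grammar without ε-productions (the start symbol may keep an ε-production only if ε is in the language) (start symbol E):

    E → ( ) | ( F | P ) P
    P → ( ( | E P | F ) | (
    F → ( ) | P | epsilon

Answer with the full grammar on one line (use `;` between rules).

E → ( ) | ( F | ( | P ) P; P → ( ( | E P | F ) | ) | (; F → ( ) | P

Nullable nonterminals: {F}.
ε ∉ L(G), so no ε-production is kept.
For each production, add variants omitting each subset of nullable occurrences: E → ( F gives ( F | (. P → F ) gives F ) | ).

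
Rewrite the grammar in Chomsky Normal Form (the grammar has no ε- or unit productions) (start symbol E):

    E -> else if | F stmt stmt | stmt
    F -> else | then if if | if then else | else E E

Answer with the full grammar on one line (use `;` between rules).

E -> X1 X2 | F Y1 | stmt; F -> else | X4 Y2 | X2 Y3 | X1 Y4; X1 -> else; X2 -> if; X3 -> stmt; X4 -> then; Y1 -> X3 X3; Y2 -> X2 X2; Y3 -> X4 X1; Y4 -> E E

Introduce a nonterminal for each terminal appearing in a rule of length ≥ 2: X1 → else, X2 → if, X3 → stmt, X4 → then.
Binarize each right-hand side of length ≥ 3 by chaining fresh nonterminals (Y1, Y2, …): affected rules were E → F X3 X3; F → X4 X2 X2; F → X2 X4 X1; F → X1 E E.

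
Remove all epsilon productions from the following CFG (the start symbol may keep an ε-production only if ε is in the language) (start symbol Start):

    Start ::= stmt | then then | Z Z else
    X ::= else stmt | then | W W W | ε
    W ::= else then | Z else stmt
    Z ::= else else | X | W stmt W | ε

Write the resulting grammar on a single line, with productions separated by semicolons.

Start ::= stmt | then then | Z Z else | Z else | else; X ::= else stmt | then | W W W; W ::= else then | Z else stmt | else stmt; Z ::= else else | X | W stmt W

Nullable nonterminals: {X, Z}.
ε ∉ L(G), so no ε-production is kept.
Add the nullable-subset variants: Start → Z Z else gives Z Z else | Z else | else. W → Z else stmt gives Z else stmt | else stmt.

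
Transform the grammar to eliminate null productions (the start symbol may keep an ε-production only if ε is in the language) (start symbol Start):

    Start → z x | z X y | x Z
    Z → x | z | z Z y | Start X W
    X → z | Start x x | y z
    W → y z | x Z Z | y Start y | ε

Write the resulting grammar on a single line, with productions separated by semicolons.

Nullable nonterminals: {W}.
ε ∉ L(G), so no ε-production is kept.
Expand every rule over subsets of its nullable positions: Z → Start X W gives Start X W | Start X.

Start → z x | z X y | x Z; Z → x | z | z Z y | Start X W | Start X; X → z | Start x x | y z; W → y z | x Z Z | y Start y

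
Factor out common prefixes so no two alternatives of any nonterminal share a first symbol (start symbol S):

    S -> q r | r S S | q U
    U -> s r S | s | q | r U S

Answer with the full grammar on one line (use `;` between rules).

S -> r S S | q S'; U -> q | r U S | s U'; S' -> r | U; U' -> r S | ε

S has alternatives sharing prefix 'q': factor to S → q S' with S' → r | U.
U has alternatives sharing prefix 's': factor to U → s U' with U' → r S | ε.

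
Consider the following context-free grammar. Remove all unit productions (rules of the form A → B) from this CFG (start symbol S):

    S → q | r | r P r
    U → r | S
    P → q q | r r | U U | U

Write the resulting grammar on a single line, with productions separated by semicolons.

Unit pairs: P ⇒* {S, U}; U ⇒* {S}.
For every A with A ⇒* B via unit rules, add B's non-unit alternatives to A; then delete every rule of the form X → Y.

S → q | r | r P r; U → r | q | r P r; P → r | q | r P r | q q | r r | U U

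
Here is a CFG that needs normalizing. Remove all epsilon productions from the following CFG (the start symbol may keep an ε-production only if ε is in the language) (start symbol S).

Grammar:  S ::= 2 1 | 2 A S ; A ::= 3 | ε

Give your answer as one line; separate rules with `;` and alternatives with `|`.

S ::= 2 1 | 2 A S | 2 S; A ::= 3

Nullable set = {A}.
ε ∉ L(G), so no ε-production is kept.
Expand every rule over subsets of its nullable positions: S → 2 A S gives 2 A S | 2 S.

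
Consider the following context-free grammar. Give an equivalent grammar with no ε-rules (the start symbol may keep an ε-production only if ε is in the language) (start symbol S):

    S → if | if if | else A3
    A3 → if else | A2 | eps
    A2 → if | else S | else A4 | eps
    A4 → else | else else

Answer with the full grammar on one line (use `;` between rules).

The nullable symbols are {A2, A3}.
ε ∉ L(G), so no ε-production is kept.
Add the nullable-subset variants: S → else A3 gives else A3 | else.

S → if | if if | else A3 | else; A3 → if else | A2; A2 → if | else S | else A4; A4 → else | else else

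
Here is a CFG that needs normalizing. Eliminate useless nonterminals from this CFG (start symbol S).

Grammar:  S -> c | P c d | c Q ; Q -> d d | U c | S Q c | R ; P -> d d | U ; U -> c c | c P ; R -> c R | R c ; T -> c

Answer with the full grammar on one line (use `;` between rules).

S -> c | P c d | c Q; Q -> d d | U c | S Q c; P -> d d | U; U -> c c | c P

Generating nonterminals: {P, Q, S, T, U}.
Reachable from S after that: {P, Q, S, U}.
Removed useless symbols: {R, T} and every production mentioning them.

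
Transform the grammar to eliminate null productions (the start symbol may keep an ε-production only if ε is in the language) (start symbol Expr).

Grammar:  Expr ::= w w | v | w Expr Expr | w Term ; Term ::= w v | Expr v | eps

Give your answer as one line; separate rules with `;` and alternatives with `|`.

The nullable symbols are {Term}.
ε ∉ L(G), so no ε-production is kept.
Add the nullable-subset variants: Expr → w Term gives w Term | w.

Expr ::= w w | v | w Expr Expr | w Term | w; Term ::= w v | Expr v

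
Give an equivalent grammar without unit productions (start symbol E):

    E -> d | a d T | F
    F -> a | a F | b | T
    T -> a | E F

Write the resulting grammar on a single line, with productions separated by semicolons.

E -> d | a d T | a | a F | b | E F; F -> a | a F | b | E F; T -> a | E F

Unit pairs: E ⇒* {F, T}; F ⇒* {T}.
For each unit pair (A, B), copy every non-unit production of B to A, then drop all unit productions.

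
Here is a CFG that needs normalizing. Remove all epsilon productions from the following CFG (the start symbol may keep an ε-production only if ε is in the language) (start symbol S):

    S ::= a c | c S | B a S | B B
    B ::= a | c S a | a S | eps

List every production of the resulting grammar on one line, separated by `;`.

Nullable nonterminals: {B, S}.
ε ∈ L(G) since S is nullable, so keep S → ε.
Expand every rule over subsets of its nullable positions: S → c S gives c S | c. S → B a S gives B a S | B a | a S | a. S → B B gives B B | B. B → c S a gives c S a | c a.

S ::= a c | c S | c | B a S | B a | a S | a | B B | B | eps; B ::= a | c S a | c a | a S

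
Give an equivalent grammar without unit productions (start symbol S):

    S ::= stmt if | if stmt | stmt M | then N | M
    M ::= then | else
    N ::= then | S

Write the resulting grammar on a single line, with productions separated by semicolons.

Unit pairs: N ⇒* {M, S}; S ⇒* {M}.
Replace each nonterminal's rules with the union of the non-unit rules of every nonterminal it unit-derives.

S ::= stmt if | if stmt | stmt M | then N | then | else; M ::= then | else; N ::= stmt if | if stmt | stmt M | then N | then | else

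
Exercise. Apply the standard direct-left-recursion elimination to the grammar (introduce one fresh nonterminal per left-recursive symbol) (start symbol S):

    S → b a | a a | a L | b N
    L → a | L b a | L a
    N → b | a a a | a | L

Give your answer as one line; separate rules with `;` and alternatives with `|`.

S → b a | a a | a L | b N; L → a L'; N → b | a a a | a | L; L' → b a L' | a L' | ε

L is directly left-recursive.
For L: α = {b a, a}, β = {a}. Rewrite as L → β L' and L' → α L' | ε.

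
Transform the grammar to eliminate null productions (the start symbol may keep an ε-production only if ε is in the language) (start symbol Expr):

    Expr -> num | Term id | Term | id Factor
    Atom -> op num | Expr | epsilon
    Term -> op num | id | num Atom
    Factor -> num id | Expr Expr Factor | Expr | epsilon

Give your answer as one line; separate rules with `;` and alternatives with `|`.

Expr -> num | Term id | Term | id Factor | id; Atom -> op num | Expr; Term -> op num | id | num Atom | num; Factor -> num id | Expr Expr Factor | Expr Expr | Expr

The nullable symbols are {Atom, Factor}.
ε ∉ L(G), so no ε-production is kept.
For each production, add variants omitting each subset of nullable occurrences: Expr → id Factor gives id Factor | id. Term → num Atom gives num Atom | num. Factor → Expr Expr Factor gives Expr Expr Factor | Expr Expr.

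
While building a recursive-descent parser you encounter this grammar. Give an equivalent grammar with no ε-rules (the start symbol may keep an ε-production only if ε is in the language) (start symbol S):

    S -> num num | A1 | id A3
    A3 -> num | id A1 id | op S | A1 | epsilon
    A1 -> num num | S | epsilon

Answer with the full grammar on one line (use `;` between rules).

Nullable nonterminals: {A1, A3, S}.
ε ∈ L(G) since S is nullable, so keep S → ε.
Expand every rule over subsets of its nullable positions: S → id A3 gives id A3 | id. A3 → id A1 id gives id A1 id | id id. A3 → op S gives op S | op.

S -> num num | A1 | id A3 | id | epsilon; A3 -> num | id A1 id | id id | op S | op | A1; A1 -> num num | S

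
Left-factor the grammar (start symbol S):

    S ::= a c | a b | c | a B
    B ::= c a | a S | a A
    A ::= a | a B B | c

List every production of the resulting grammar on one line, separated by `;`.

S has alternatives sharing prefix 'a': factor to S → a S' with S' → c | b | B.
B has alternatives sharing prefix 'a': factor to B → a B' with B' → S | A.
A has alternatives sharing prefix 'a': factor to A → a A' with A' → ε | B B.

S ::= c | a S'; B ::= c a | a B'; A ::= c | a A'; S' ::= c | b | B; B' ::= S | A; A' ::= eps | B B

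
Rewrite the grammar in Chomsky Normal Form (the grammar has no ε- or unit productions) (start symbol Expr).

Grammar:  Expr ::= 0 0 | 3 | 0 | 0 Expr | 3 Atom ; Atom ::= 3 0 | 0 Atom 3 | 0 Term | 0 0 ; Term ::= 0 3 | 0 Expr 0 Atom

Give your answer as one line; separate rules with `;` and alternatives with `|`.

Introduce a nonterminal for each terminal appearing in a rule of length ≥ 2: X1 → 0, X2 → 3.
Binarize each right-hand side of length ≥ 3 by chaining fresh nonterminals (Y1, Y2, …): affected rules were Atom → X1 Atom X2; Term → X1 Expr X1 Atom.

Expr ::= X1 X1 | 3 | 0 | X1 Expr | X2 Atom; Atom ::= X2 X1 | X1 Y1 | X1 Term | X1 X1; Term ::= X1 X2 | X1 Y2; X1 ::= 0; X2 ::= 3; Y1 ::= Atom X2; Y2 ::= Expr Y3; Y3 ::= X1 Atom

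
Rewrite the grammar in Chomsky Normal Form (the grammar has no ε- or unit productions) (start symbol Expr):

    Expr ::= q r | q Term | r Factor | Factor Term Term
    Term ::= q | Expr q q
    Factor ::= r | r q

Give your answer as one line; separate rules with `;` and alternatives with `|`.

Introduce a nonterminal for each terminal appearing in a rule of length ≥ 2: X1 → q, X2 → r.
Binarize each right-hand side of length ≥ 3 by chaining fresh nonterminals (Y1, Y2, …): affected rules were Expr → Factor Term Term; Term → Expr X1 X1.

Expr ::= X1 X2 | X1 Term | X2 Factor | Factor Y1; Term ::= q | Expr Y2; Factor ::= r | X2 X1; X1 ::= q; X2 ::= r; Y1 ::= Term Term; Y2 ::= X1 X1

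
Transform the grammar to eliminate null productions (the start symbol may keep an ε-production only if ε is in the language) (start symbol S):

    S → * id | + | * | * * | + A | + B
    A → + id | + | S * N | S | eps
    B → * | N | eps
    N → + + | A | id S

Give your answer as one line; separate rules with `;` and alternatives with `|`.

Nullable nonterminals: {A, B, N}.
ε ∉ L(G), so no ε-production is kept.
Add the nullable-subset variants: A → S * N gives S * N | S *.

S → * id | + | * | * * | + A | + B; A → + id | + | S * N | S * | S; B → * | N; N → + + | A | id S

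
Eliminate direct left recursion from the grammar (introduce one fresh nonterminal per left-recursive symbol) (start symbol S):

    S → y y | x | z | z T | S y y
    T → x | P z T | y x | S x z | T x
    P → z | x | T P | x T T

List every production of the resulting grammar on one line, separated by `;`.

Left recursion appears on S, T.
For S: α = {y y}, β = {y y, x, z, z T}. Rewrite as S → β S' and S' → α S' | ε.
For T: α = {x}, β = {x, P z T, y x, S x z}. Rewrite as T → β T' and T' → α T' | ε.

S → y y S' | x S' | z S' | z T S'; T → x T' | P z T T' | y x T' | S x z T'; P → z | x | T P | x T T; S' → y y S' | ε; T' → x T' | ε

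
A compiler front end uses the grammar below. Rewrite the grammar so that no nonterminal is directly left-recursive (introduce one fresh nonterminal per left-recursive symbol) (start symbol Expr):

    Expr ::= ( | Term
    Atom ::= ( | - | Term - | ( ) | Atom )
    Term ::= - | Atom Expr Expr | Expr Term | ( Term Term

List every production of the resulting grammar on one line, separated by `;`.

Directly left-recursive nonterminal: Atom.
For Atom: α = {)}, β = {(, -, Term -, ( )}. Rewrite as Atom → β Atom1 and Atom1 → α Atom1 | ε.

Expr ::= ( | Term; Atom ::= ( Atom1 | - Atom1 | Term - Atom1 | ( ) Atom1; Term ::= - | Atom Expr Expr | Expr Term | ( Term Term; Atom1 ::= ) Atom1 | ε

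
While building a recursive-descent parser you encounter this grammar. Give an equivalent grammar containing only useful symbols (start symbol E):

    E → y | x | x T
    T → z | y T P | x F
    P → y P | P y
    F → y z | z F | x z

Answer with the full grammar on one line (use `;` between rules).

E → y | x | x T; T → z | x F; F → y z | z F | x z

Generating nonterminals: {E, F, T}.
Reachable from E after that: {E, F, T}.
Removed useless symbols: {P} and every production mentioning them.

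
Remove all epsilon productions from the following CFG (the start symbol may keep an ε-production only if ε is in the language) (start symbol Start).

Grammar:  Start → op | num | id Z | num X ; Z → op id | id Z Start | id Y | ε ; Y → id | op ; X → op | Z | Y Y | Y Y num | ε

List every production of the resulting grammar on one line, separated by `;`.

Start → op | num | id Z | id | num X; Z → op id | id Z Start | id Start | id Y; Y → id | op; X → op | Z | Y Y | Y Y num

Nullable nonterminals: {X, Z}.
ε ∉ L(G), so no ε-production is kept.
Add the nullable-subset variants: Start → id Z gives id Z | id. Z → id Z Start gives id Z Start | id Start.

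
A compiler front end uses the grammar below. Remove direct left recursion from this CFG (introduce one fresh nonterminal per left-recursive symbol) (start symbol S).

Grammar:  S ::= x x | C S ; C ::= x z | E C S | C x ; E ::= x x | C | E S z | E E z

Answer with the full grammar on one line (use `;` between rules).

S ::= x x | C S; C ::= x z C' | E C S C'; E ::= x x E' | C E'; C' ::= x C' | ε; E' ::= S z E' | E z E' | ε

Directly left-recursive nonterminals: C, E.
For C: α = {x}, β = {x z, E C S}. Rewrite as C → β C' and C' → α C' | ε.
For E: α = {S z, E z}, β = {x x, C}. Rewrite as E → β E' and E' → α E' | ε.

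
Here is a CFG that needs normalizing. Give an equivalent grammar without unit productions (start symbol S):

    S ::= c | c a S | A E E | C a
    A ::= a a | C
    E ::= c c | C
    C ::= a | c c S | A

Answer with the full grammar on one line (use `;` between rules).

Unit pairs: A ⇒* {C}; C ⇒* {A}; E ⇒* {A, C}.
For every A with A ⇒* B via unit rules, add B's non-unit alternatives to A; then delete every rule of the form X → Y.

S ::= c | c a S | A E E | C a; A ::= a | c c S | a a; E ::= c c | a | c c S | a a; C ::= a | c c S | a a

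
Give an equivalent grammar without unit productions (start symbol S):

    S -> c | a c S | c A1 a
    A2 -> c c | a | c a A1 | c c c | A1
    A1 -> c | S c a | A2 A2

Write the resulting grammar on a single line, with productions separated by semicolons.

Unit pairs: A2 ⇒* {A1}.
Replace each nonterminal's rules with the union of the non-unit rules of every nonterminal it unit-derives.

S -> c | a c S | c A1 a; A2 -> c c | a | c a A1 | c c c | c | S c a | A2 A2; A1 -> c | S c a | A2 A2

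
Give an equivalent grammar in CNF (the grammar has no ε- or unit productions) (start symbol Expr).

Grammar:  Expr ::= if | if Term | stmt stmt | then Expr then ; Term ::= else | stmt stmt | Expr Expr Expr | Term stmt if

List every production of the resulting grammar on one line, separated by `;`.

Introduce a nonterminal for each terminal appearing in a rule of length ≥ 2: X1 → if, X2 → stmt, X3 → then.
Binarize each right-hand side of length ≥ 3 by chaining fresh nonterminals (Y1, Y2, …): affected rules were Expr → X3 Expr X3; Term → Expr Expr Expr; Term → Term X2 X1.

Expr ::= if | X1 Term | X2 X2 | X3 Y1; Term ::= else | X2 X2 | Expr Y2 | Term Y3; X1 ::= if; X2 ::= stmt; X3 ::= then; Y1 ::= Expr X3; Y2 ::= Expr Expr; Y3 ::= X2 X1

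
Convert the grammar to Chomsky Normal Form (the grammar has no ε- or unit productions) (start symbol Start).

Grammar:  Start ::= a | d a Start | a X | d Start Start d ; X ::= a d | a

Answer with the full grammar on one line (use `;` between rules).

Start ::= a | X1 Y1 | X2 X | X1 Y2; X ::= X2 X1 | a; X1 ::= d; X2 ::= a; Y1 ::= X2 Start; Y2 ::= Start Y3; Y3 ::= Start X1

Introduce a nonterminal for each terminal appearing in a rule of length ≥ 2: X1 → d, X2 → a.
Binarize each right-hand side of length ≥ 3 by chaining fresh nonterminals (Y1, Y2, …): affected rules were Start → X1 X2 Start; Start → X1 Start Start X1.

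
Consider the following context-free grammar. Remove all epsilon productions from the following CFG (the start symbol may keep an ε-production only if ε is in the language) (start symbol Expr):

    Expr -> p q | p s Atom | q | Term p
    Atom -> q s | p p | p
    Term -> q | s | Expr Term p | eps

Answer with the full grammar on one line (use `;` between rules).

Expr -> p q | p s Atom | q | Term p | p; Atom -> q s | p p | p; Term -> q | s | Expr Term p | Expr p

Nullable nonterminals: {Term}.
ε ∉ L(G), so no ε-production is kept.
For each production, add variants omitting each subset of nullable occurrences: Expr → Term p gives Term p | p. Term → Expr Term p gives Expr Term p | Expr p.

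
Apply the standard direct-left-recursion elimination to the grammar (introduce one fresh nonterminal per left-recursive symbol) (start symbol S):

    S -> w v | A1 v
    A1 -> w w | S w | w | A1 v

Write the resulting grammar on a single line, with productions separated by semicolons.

S -> w v | A1 v; A1 -> w w A1' | S w A1' | w A1'; A1' -> v A1' | ε

A1 is directly left-recursive.
For A1: α = {v}, β = {w w, S w, w}. Rewrite as A1 → β A1' and A1' → α A1' | ε.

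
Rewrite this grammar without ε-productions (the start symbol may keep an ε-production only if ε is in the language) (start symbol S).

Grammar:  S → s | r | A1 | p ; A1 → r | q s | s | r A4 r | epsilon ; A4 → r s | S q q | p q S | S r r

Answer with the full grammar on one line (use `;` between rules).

S → s | r | A1 | p | epsilon; A1 → r | q s | s | r A4 r; A4 → r s | S q q | q q | p q S | p q | S r r | r r

Nullable nonterminals: {A1, S}.
ε ∈ L(G) since S is nullable, so keep S → ε.
Add the nullable-subset variants: A4 → S q q gives S q q | q q. A4 → p q S gives p q S | p q. A4 → S r r gives S r r | r r.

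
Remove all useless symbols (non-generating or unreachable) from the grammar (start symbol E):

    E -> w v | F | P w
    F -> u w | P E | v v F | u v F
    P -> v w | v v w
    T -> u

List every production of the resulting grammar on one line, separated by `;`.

E -> w v | F | P w; F -> u w | P E | v v F | u v F; P -> v w | v v w

Generating nonterminals: {E, F, P, T}.
Reachable from E after that: {E, F, P}.
Removed useless symbols: {T} and every production mentioning them.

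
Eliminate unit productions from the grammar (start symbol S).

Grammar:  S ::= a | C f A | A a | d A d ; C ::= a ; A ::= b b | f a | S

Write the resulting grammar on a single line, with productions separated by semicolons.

Unit pairs: A ⇒* {S}.
For each unit pair (A, B), copy every non-unit production of B to A, then drop all unit productions.

S ::= a | C f A | A a | d A d; C ::= a; A ::= a | C f A | A a | d A d | b b | f a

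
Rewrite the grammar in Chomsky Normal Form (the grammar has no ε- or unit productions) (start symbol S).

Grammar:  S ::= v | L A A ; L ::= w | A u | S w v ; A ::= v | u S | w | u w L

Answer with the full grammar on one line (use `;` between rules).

Introduce a nonterminal for each terminal appearing in a rule of length ≥ 2: X1 → u, X2 → w, X3 → v.
Binarize each right-hand side of length ≥ 3 by chaining fresh nonterminals (Y1, Y2, …): affected rules were S → L A A; L → S X2 X3; A → X1 X2 L.

S ::= v | L Y1; L ::= w | A X1 | S Y2; A ::= v | X1 S | w | X1 Y3; X1 ::= u; X2 ::= w; X3 ::= v; Y1 ::= A A; Y2 ::= X2 X3; Y3 ::= X2 L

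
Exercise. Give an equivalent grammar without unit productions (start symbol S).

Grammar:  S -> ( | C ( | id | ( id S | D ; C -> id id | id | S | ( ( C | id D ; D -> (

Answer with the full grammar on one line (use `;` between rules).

S -> ( | C ( | id | ( id S; C -> ( | id id | id | ( ( C | id D | C ( | ( id S; D -> (

Unit pairs: C ⇒* {D, S}; S ⇒* {D}.
For each unit pair (A, B), copy every non-unit production of B to A, then drop all unit productions.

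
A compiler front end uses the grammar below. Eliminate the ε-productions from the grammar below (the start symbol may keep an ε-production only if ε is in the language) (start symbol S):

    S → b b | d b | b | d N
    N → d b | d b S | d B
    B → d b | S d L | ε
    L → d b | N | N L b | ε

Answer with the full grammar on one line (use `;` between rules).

Nullable set = {B, L}.
ε ∉ L(G), so no ε-production is kept.
Add the nullable-subset variants: N → d B gives d B | d. B → S d L gives S d L | S d. L → N L b gives N L b | N b.

S → b b | d b | b | d N; N → d b | d b S | d B | d; B → d b | S d L | S d; L → d b | N | N L b | N b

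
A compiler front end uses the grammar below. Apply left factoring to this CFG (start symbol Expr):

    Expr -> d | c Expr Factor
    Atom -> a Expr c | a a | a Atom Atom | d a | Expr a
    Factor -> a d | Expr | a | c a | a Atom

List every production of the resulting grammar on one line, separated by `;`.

Atom has alternatives sharing prefix 'a': factor to Atom → a Atom1 with Atom1 → Expr c | a | Atom Atom.
Factor has alternatives sharing prefix 'a': factor to Factor → a Factor1 with Factor1 → d | ε | Atom.

Expr -> d | c Expr Factor; Atom -> d a | Expr a | a Atom1; Factor -> Expr | c a | a Factor1; Atom1 -> Expr c | a | Atom Atom; Factor1 -> d | eps | Atom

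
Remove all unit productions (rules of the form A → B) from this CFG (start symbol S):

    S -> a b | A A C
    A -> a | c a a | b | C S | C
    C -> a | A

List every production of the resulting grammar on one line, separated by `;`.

S -> a b | A A C; A -> a | c a a | b | C S; C -> a | c a a | b | C S

Unit pairs: A ⇒* {C}; C ⇒* {A}.
For every A with A ⇒* B via unit rules, add B's non-unit alternatives to A; then delete every rule of the form X → Y.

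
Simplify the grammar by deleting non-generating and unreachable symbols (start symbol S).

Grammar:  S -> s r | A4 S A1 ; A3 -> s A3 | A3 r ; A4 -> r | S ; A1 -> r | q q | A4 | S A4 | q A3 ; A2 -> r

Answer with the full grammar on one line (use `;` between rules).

S -> s r | A4 S A1; A4 -> r | S; A1 -> r | q q | A4 | S A4

Generating nonterminals: {A1, A2, A4, S}.
Reachable from S after that: {A1, A4, S}.
Removed useless symbols: {A2, A3} and every production mentioning them.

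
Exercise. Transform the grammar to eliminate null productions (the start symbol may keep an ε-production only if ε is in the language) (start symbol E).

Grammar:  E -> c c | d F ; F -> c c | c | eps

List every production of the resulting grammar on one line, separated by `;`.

E -> c c | d F | d; F -> c c | c

The nullable symbols are {F}.
ε ∉ L(G), so no ε-production is kept.
Add the nullable-subset variants: E → d F gives d F | d.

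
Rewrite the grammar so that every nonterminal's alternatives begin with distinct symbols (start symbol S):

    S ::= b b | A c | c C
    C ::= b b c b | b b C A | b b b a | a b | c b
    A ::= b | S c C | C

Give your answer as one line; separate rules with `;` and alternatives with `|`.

C has alternatives sharing prefix 'b b': factor to C → b b C' with C' → c b | C A | b a.

S ::= b b | A c | c C; C ::= a b | c b | b b C'; A ::= b | S c C | C; C' ::= c b | C A | b a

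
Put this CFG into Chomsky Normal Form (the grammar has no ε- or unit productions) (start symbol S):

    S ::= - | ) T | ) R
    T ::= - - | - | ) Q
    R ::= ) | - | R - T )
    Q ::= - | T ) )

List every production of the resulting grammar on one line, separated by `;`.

S ::= - | X1 T | X1 R; T ::= X2 X2 | - | X1 Q; R ::= ) | - | R Y1; Q ::= - | T Y3; X1 ::= ); X2 ::= -; Y1 ::= X2 Y2; Y2 ::= T X1; Y3 ::= X1 X1

Introduce a nonterminal for each terminal appearing in a rule of length ≥ 2: X1 → ), X2 → -.
Binarize each right-hand side of length ≥ 3 by chaining fresh nonterminals (Y1, Y2, …): affected rules were R → R X2 T X1; Q → T X1 X1.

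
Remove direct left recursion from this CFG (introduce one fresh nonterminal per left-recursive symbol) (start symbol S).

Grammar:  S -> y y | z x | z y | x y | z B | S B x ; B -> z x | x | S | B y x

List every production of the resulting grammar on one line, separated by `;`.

S -> y y S' | z x S' | z y S' | x y S' | z B S'; B -> z x B' | x B' | S B'; S' -> B x S' | ε; B' -> y x B' | ε

Directly left-recursive nonterminals: S, B.
For S: α = {B x}, β = {y y, z x, z y, x y, z B}. Rewrite as S → β S' and S' → α S' | ε.
For B: α = {y x}, β = {z x, x, S}. Rewrite as B → β B' and B' → α B' | ε.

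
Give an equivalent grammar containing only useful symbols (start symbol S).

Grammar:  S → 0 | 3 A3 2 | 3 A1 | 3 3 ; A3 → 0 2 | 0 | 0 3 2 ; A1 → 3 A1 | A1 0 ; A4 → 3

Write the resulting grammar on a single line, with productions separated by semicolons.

S → 0 | 3 A3 2 | 3 3; A3 → 0 2 | 0 | 0 3 2

Generating nonterminals: {A3, A4, S}.
Reachable from S after that: {A3, S}.
Removed useless symbols: {A1, A4} and every production mentioning them.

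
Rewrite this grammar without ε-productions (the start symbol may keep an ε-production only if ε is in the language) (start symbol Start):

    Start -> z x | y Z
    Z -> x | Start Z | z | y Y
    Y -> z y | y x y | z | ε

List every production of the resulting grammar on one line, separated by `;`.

Nullable set = {Y}.
ε ∉ L(G), so no ε-production is kept.
Add the nullable-subset variants: Z → y Y gives y Y | y.

Start -> z x | y Z; Z -> x | Start Z | z | y Y | y; Y -> z y | y x y | z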